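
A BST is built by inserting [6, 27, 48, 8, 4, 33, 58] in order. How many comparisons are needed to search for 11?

Search path for 11: 6 -> 27 -> 8
Found: False
Comparisons: 3


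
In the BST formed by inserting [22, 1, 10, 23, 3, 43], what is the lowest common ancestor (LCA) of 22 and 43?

Tree insertion order: [22, 1, 10, 23, 3, 43]
Tree (level-order array): [22, 1, 23, None, 10, None, 43, 3]
In a BST, the LCA of p=22, q=43 is the first node v on the
root-to-leaf path with p <= v <= q (go left if both < v, right if both > v).
Walk from root:
  at 22: 22 <= 22 <= 43, this is the LCA
LCA = 22


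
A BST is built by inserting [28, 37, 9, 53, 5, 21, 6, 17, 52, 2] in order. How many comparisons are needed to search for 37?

Search path for 37: 28 -> 37
Found: True
Comparisons: 2


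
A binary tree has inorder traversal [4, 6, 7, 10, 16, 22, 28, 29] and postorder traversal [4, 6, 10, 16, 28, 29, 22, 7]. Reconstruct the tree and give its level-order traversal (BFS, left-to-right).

Inorder:   [4, 6, 7, 10, 16, 22, 28, 29]
Postorder: [4, 6, 10, 16, 28, 29, 22, 7]
Algorithm: postorder visits root last, so walk postorder right-to-left;
each value is the root of the current inorder slice — split it at that
value, recurse on the right subtree first, then the left.
Recursive splits:
  root=7; inorder splits into left=[4, 6], right=[10, 16, 22, 28, 29]
  root=22; inorder splits into left=[10, 16], right=[28, 29]
  root=29; inorder splits into left=[28], right=[]
  root=28; inorder splits into left=[], right=[]
  root=16; inorder splits into left=[10], right=[]
  root=10; inorder splits into left=[], right=[]
  root=6; inorder splits into left=[4], right=[]
  root=4; inorder splits into left=[], right=[]
Reconstructed level-order: [7, 6, 22, 4, 16, 29, 10, 28]


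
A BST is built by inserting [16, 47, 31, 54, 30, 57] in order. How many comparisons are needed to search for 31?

Search path for 31: 16 -> 47 -> 31
Found: True
Comparisons: 3


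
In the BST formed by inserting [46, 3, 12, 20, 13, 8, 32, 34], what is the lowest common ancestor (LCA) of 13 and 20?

Tree insertion order: [46, 3, 12, 20, 13, 8, 32, 34]
Tree (level-order array): [46, 3, None, None, 12, 8, 20, None, None, 13, 32, None, None, None, 34]
In a BST, the LCA of p=13, q=20 is the first node v on the
root-to-leaf path with p <= v <= q (go left if both < v, right if both > v).
Walk from root:
  at 46: both 13 and 20 < 46, go left
  at 3: both 13 and 20 > 3, go right
  at 12: both 13 and 20 > 12, go right
  at 20: 13 <= 20 <= 20, this is the LCA
LCA = 20


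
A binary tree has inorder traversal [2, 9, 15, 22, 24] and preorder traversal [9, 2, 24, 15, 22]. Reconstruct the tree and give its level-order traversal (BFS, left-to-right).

Inorder:  [2, 9, 15, 22, 24]
Preorder: [9, 2, 24, 15, 22]
Algorithm: preorder visits root first, so consume preorder in order;
for each root, split the current inorder slice at that value into
left-subtree inorder and right-subtree inorder, then recurse.
Recursive splits:
  root=9; inorder splits into left=[2], right=[15, 22, 24]
  root=2; inorder splits into left=[], right=[]
  root=24; inorder splits into left=[15, 22], right=[]
  root=15; inorder splits into left=[], right=[22]
  root=22; inorder splits into left=[], right=[]
Reconstructed level-order: [9, 2, 24, 15, 22]


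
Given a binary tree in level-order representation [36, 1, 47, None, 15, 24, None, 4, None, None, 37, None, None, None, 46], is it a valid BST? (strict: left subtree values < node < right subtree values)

Level-order array: [36, 1, 47, None, 15, 24, None, 4, None, None, 37, None, None, None, 46]
Validate using subtree bounds (lo, hi): at each node, require lo < value < hi,
then recurse left with hi=value and right with lo=value.
Preorder trace (stopping at first violation):
  at node 36 with bounds (-inf, +inf): OK
  at node 1 with bounds (-inf, 36): OK
  at node 15 with bounds (1, 36): OK
  at node 4 with bounds (1, 15): OK
  at node 47 with bounds (36, +inf): OK
  at node 24 with bounds (36, 47): VIOLATION
Node 24 violates its bound: not (36 < 24 < 47).
Result: Not a valid BST


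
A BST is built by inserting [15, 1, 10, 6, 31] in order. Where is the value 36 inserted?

Starting tree (level order): [15, 1, 31, None, 10, None, None, 6]
Insertion path: 15 -> 31
Result: insert 36 as right child of 31
Final tree (level order): [15, 1, 31, None, 10, None, 36, 6]


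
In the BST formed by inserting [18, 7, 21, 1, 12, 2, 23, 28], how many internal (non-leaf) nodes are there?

Tree built from: [18, 7, 21, 1, 12, 2, 23, 28]
Tree (level-order array): [18, 7, 21, 1, 12, None, 23, None, 2, None, None, None, 28]
Rule: An internal node has at least one child.
Per-node child counts:
  node 18: 2 child(ren)
  node 7: 2 child(ren)
  node 1: 1 child(ren)
  node 2: 0 child(ren)
  node 12: 0 child(ren)
  node 21: 1 child(ren)
  node 23: 1 child(ren)
  node 28: 0 child(ren)
Matching nodes: [18, 7, 1, 21, 23]
Count of internal (non-leaf) nodes: 5


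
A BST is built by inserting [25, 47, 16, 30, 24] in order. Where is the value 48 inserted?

Starting tree (level order): [25, 16, 47, None, 24, 30]
Insertion path: 25 -> 47
Result: insert 48 as right child of 47
Final tree (level order): [25, 16, 47, None, 24, 30, 48]


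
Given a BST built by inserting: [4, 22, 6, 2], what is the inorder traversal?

Tree insertion order: [4, 22, 6, 2]
Tree (level-order array): [4, 2, 22, None, None, 6]
Inorder traversal: [2, 4, 6, 22]


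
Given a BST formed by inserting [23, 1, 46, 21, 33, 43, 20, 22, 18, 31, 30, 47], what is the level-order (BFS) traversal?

Tree insertion order: [23, 1, 46, 21, 33, 43, 20, 22, 18, 31, 30, 47]
Tree (level-order array): [23, 1, 46, None, 21, 33, 47, 20, 22, 31, 43, None, None, 18, None, None, None, 30]
BFS from the root, enqueuing left then right child of each popped node:
  queue [23] -> pop 23, enqueue [1, 46], visited so far: [23]
  queue [1, 46] -> pop 1, enqueue [21], visited so far: [23, 1]
  queue [46, 21] -> pop 46, enqueue [33, 47], visited so far: [23, 1, 46]
  queue [21, 33, 47] -> pop 21, enqueue [20, 22], visited so far: [23, 1, 46, 21]
  queue [33, 47, 20, 22] -> pop 33, enqueue [31, 43], visited so far: [23, 1, 46, 21, 33]
  queue [47, 20, 22, 31, 43] -> pop 47, enqueue [none], visited so far: [23, 1, 46, 21, 33, 47]
  queue [20, 22, 31, 43] -> pop 20, enqueue [18], visited so far: [23, 1, 46, 21, 33, 47, 20]
  queue [22, 31, 43, 18] -> pop 22, enqueue [none], visited so far: [23, 1, 46, 21, 33, 47, 20, 22]
  queue [31, 43, 18] -> pop 31, enqueue [30], visited so far: [23, 1, 46, 21, 33, 47, 20, 22, 31]
  queue [43, 18, 30] -> pop 43, enqueue [none], visited so far: [23, 1, 46, 21, 33, 47, 20, 22, 31, 43]
  queue [18, 30] -> pop 18, enqueue [none], visited so far: [23, 1, 46, 21, 33, 47, 20, 22, 31, 43, 18]
  queue [30] -> pop 30, enqueue [none], visited so far: [23, 1, 46, 21, 33, 47, 20, 22, 31, 43, 18, 30]
Result: [23, 1, 46, 21, 33, 47, 20, 22, 31, 43, 18, 30]


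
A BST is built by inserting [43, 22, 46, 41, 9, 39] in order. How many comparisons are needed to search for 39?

Search path for 39: 43 -> 22 -> 41 -> 39
Found: True
Comparisons: 4


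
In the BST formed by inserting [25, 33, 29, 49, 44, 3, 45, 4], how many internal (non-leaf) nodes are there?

Tree built from: [25, 33, 29, 49, 44, 3, 45, 4]
Tree (level-order array): [25, 3, 33, None, 4, 29, 49, None, None, None, None, 44, None, None, 45]
Rule: An internal node has at least one child.
Per-node child counts:
  node 25: 2 child(ren)
  node 3: 1 child(ren)
  node 4: 0 child(ren)
  node 33: 2 child(ren)
  node 29: 0 child(ren)
  node 49: 1 child(ren)
  node 44: 1 child(ren)
  node 45: 0 child(ren)
Matching nodes: [25, 3, 33, 49, 44]
Count of internal (non-leaf) nodes: 5


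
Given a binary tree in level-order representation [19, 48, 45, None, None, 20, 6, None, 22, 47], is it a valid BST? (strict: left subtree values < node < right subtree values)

Level-order array: [19, 48, 45, None, None, 20, 6, None, 22, 47]
Validate using subtree bounds (lo, hi): at each node, require lo < value < hi,
then recurse left with hi=value and right with lo=value.
Preorder trace (stopping at first violation):
  at node 19 with bounds (-inf, +inf): OK
  at node 48 with bounds (-inf, 19): VIOLATION
Node 48 violates its bound: not (-inf < 48 < 19).
Result: Not a valid BST


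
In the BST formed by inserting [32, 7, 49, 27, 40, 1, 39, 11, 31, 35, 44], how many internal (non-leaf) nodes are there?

Tree built from: [32, 7, 49, 27, 40, 1, 39, 11, 31, 35, 44]
Tree (level-order array): [32, 7, 49, 1, 27, 40, None, None, None, 11, 31, 39, 44, None, None, None, None, 35]
Rule: An internal node has at least one child.
Per-node child counts:
  node 32: 2 child(ren)
  node 7: 2 child(ren)
  node 1: 0 child(ren)
  node 27: 2 child(ren)
  node 11: 0 child(ren)
  node 31: 0 child(ren)
  node 49: 1 child(ren)
  node 40: 2 child(ren)
  node 39: 1 child(ren)
  node 35: 0 child(ren)
  node 44: 0 child(ren)
Matching nodes: [32, 7, 27, 49, 40, 39]
Count of internal (non-leaf) nodes: 6


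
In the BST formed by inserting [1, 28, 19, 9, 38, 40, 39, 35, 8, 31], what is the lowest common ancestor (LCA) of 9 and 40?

Tree insertion order: [1, 28, 19, 9, 38, 40, 39, 35, 8, 31]
Tree (level-order array): [1, None, 28, 19, 38, 9, None, 35, 40, 8, None, 31, None, 39]
In a BST, the LCA of p=9, q=40 is the first node v on the
root-to-leaf path with p <= v <= q (go left if both < v, right if both > v).
Walk from root:
  at 1: both 9 and 40 > 1, go right
  at 28: 9 <= 28 <= 40, this is the LCA
LCA = 28


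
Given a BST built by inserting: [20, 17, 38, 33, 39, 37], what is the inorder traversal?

Tree insertion order: [20, 17, 38, 33, 39, 37]
Tree (level-order array): [20, 17, 38, None, None, 33, 39, None, 37]
Inorder traversal: [17, 20, 33, 37, 38, 39]


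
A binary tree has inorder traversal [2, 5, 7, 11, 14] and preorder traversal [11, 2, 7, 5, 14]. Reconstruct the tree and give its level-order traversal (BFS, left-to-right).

Inorder:  [2, 5, 7, 11, 14]
Preorder: [11, 2, 7, 5, 14]
Algorithm: preorder visits root first, so consume preorder in order;
for each root, split the current inorder slice at that value into
left-subtree inorder and right-subtree inorder, then recurse.
Recursive splits:
  root=11; inorder splits into left=[2, 5, 7], right=[14]
  root=2; inorder splits into left=[], right=[5, 7]
  root=7; inorder splits into left=[5], right=[]
  root=5; inorder splits into left=[], right=[]
  root=14; inorder splits into left=[], right=[]
Reconstructed level-order: [11, 2, 14, 7, 5]


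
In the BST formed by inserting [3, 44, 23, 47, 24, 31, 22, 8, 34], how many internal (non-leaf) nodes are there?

Tree built from: [3, 44, 23, 47, 24, 31, 22, 8, 34]
Tree (level-order array): [3, None, 44, 23, 47, 22, 24, None, None, 8, None, None, 31, None, None, None, 34]
Rule: An internal node has at least one child.
Per-node child counts:
  node 3: 1 child(ren)
  node 44: 2 child(ren)
  node 23: 2 child(ren)
  node 22: 1 child(ren)
  node 8: 0 child(ren)
  node 24: 1 child(ren)
  node 31: 1 child(ren)
  node 34: 0 child(ren)
  node 47: 0 child(ren)
Matching nodes: [3, 44, 23, 22, 24, 31]
Count of internal (non-leaf) nodes: 6


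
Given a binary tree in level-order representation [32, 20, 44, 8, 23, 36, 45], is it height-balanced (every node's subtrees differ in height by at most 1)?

Tree (level-order array): [32, 20, 44, 8, 23, 36, 45]
Definition: a tree is height-balanced if, at every node, |h(left) - h(right)| <= 1 (empty subtree has height -1).
Bottom-up per-node check:
  node 8: h_left=-1, h_right=-1, diff=0 [OK], height=0
  node 23: h_left=-1, h_right=-1, diff=0 [OK], height=0
  node 20: h_left=0, h_right=0, diff=0 [OK], height=1
  node 36: h_left=-1, h_right=-1, diff=0 [OK], height=0
  node 45: h_left=-1, h_right=-1, diff=0 [OK], height=0
  node 44: h_left=0, h_right=0, diff=0 [OK], height=1
  node 32: h_left=1, h_right=1, diff=0 [OK], height=2
All nodes satisfy the balance condition.
Result: Balanced


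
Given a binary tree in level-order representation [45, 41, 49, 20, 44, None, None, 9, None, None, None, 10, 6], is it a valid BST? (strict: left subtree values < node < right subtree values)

Level-order array: [45, 41, 49, 20, 44, None, None, 9, None, None, None, 10, 6]
Validate using subtree bounds (lo, hi): at each node, require lo < value < hi,
then recurse left with hi=value and right with lo=value.
Preorder trace (stopping at first violation):
  at node 45 with bounds (-inf, +inf): OK
  at node 41 with bounds (-inf, 45): OK
  at node 20 with bounds (-inf, 41): OK
  at node 9 with bounds (-inf, 20): OK
  at node 10 with bounds (-inf, 9): VIOLATION
Node 10 violates its bound: not (-inf < 10 < 9).
Result: Not a valid BST


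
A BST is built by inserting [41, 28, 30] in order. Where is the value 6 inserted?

Starting tree (level order): [41, 28, None, None, 30]
Insertion path: 41 -> 28
Result: insert 6 as left child of 28
Final tree (level order): [41, 28, None, 6, 30]


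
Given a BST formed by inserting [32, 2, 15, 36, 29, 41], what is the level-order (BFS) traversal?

Tree insertion order: [32, 2, 15, 36, 29, 41]
Tree (level-order array): [32, 2, 36, None, 15, None, 41, None, 29]
BFS from the root, enqueuing left then right child of each popped node:
  queue [32] -> pop 32, enqueue [2, 36], visited so far: [32]
  queue [2, 36] -> pop 2, enqueue [15], visited so far: [32, 2]
  queue [36, 15] -> pop 36, enqueue [41], visited so far: [32, 2, 36]
  queue [15, 41] -> pop 15, enqueue [29], visited so far: [32, 2, 36, 15]
  queue [41, 29] -> pop 41, enqueue [none], visited so far: [32, 2, 36, 15, 41]
  queue [29] -> pop 29, enqueue [none], visited so far: [32, 2, 36, 15, 41, 29]
Result: [32, 2, 36, 15, 41, 29]


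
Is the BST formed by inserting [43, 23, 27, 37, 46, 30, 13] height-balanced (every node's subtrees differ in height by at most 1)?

Tree (level-order array): [43, 23, 46, 13, 27, None, None, None, None, None, 37, 30]
Definition: a tree is height-balanced if, at every node, |h(left) - h(right)| <= 1 (empty subtree has height -1).
Bottom-up per-node check:
  node 13: h_left=-1, h_right=-1, diff=0 [OK], height=0
  node 30: h_left=-1, h_right=-1, diff=0 [OK], height=0
  node 37: h_left=0, h_right=-1, diff=1 [OK], height=1
  node 27: h_left=-1, h_right=1, diff=2 [FAIL (|-1-1|=2 > 1)], height=2
  node 23: h_left=0, h_right=2, diff=2 [FAIL (|0-2|=2 > 1)], height=3
  node 46: h_left=-1, h_right=-1, diff=0 [OK], height=0
  node 43: h_left=3, h_right=0, diff=3 [FAIL (|3-0|=3 > 1)], height=4
Node 27 violates the condition: |-1 - 1| = 2 > 1.
Result: Not balanced


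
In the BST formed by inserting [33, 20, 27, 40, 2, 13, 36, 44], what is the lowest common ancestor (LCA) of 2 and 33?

Tree insertion order: [33, 20, 27, 40, 2, 13, 36, 44]
Tree (level-order array): [33, 20, 40, 2, 27, 36, 44, None, 13]
In a BST, the LCA of p=2, q=33 is the first node v on the
root-to-leaf path with p <= v <= q (go left if both < v, right if both > v).
Walk from root:
  at 33: 2 <= 33 <= 33, this is the LCA
LCA = 33


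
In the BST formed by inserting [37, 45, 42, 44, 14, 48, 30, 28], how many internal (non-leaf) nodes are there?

Tree built from: [37, 45, 42, 44, 14, 48, 30, 28]
Tree (level-order array): [37, 14, 45, None, 30, 42, 48, 28, None, None, 44]
Rule: An internal node has at least one child.
Per-node child counts:
  node 37: 2 child(ren)
  node 14: 1 child(ren)
  node 30: 1 child(ren)
  node 28: 0 child(ren)
  node 45: 2 child(ren)
  node 42: 1 child(ren)
  node 44: 0 child(ren)
  node 48: 0 child(ren)
Matching nodes: [37, 14, 30, 45, 42]
Count of internal (non-leaf) nodes: 5


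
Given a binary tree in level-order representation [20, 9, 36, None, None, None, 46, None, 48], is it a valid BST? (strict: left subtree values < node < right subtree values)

Level-order array: [20, 9, 36, None, None, None, 46, None, 48]
Validate using subtree bounds (lo, hi): at each node, require lo < value < hi,
then recurse left with hi=value and right with lo=value.
Preorder trace (stopping at first violation):
  at node 20 with bounds (-inf, +inf): OK
  at node 9 with bounds (-inf, 20): OK
  at node 36 with bounds (20, +inf): OK
  at node 46 with bounds (36, +inf): OK
  at node 48 with bounds (46, +inf): OK
No violation found at any node.
Result: Valid BST


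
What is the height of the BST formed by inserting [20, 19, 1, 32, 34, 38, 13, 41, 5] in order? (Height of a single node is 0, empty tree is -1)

Insertion order: [20, 19, 1, 32, 34, 38, 13, 41, 5]
Tree (level-order array): [20, 19, 32, 1, None, None, 34, None, 13, None, 38, 5, None, None, 41]
Compute height bottom-up (empty subtree = -1):
  height(5) = 1 + max(-1, -1) = 0
  height(13) = 1 + max(0, -1) = 1
  height(1) = 1 + max(-1, 1) = 2
  height(19) = 1 + max(2, -1) = 3
  height(41) = 1 + max(-1, -1) = 0
  height(38) = 1 + max(-1, 0) = 1
  height(34) = 1 + max(-1, 1) = 2
  height(32) = 1 + max(-1, 2) = 3
  height(20) = 1 + max(3, 3) = 4
Height = 4


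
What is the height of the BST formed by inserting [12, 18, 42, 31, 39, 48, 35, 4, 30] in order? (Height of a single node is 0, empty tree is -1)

Insertion order: [12, 18, 42, 31, 39, 48, 35, 4, 30]
Tree (level-order array): [12, 4, 18, None, None, None, 42, 31, 48, 30, 39, None, None, None, None, 35]
Compute height bottom-up (empty subtree = -1):
  height(4) = 1 + max(-1, -1) = 0
  height(30) = 1 + max(-1, -1) = 0
  height(35) = 1 + max(-1, -1) = 0
  height(39) = 1 + max(0, -1) = 1
  height(31) = 1 + max(0, 1) = 2
  height(48) = 1 + max(-1, -1) = 0
  height(42) = 1 + max(2, 0) = 3
  height(18) = 1 + max(-1, 3) = 4
  height(12) = 1 + max(0, 4) = 5
Height = 5


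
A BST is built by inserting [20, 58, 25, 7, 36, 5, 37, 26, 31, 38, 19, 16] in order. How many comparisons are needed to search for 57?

Search path for 57: 20 -> 58 -> 25 -> 36 -> 37 -> 38
Found: False
Comparisons: 6


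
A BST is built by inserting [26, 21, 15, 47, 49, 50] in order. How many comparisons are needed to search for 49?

Search path for 49: 26 -> 47 -> 49
Found: True
Comparisons: 3


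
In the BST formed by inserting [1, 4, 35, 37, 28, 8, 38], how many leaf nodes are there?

Tree built from: [1, 4, 35, 37, 28, 8, 38]
Tree (level-order array): [1, None, 4, None, 35, 28, 37, 8, None, None, 38]
Rule: A leaf has 0 children.
Per-node child counts:
  node 1: 1 child(ren)
  node 4: 1 child(ren)
  node 35: 2 child(ren)
  node 28: 1 child(ren)
  node 8: 0 child(ren)
  node 37: 1 child(ren)
  node 38: 0 child(ren)
Matching nodes: [8, 38]
Count of leaf nodes: 2


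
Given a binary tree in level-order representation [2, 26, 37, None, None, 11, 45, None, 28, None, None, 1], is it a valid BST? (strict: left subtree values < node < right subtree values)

Level-order array: [2, 26, 37, None, None, 11, 45, None, 28, None, None, 1]
Validate using subtree bounds (lo, hi): at each node, require lo < value < hi,
then recurse left with hi=value and right with lo=value.
Preorder trace (stopping at first violation):
  at node 2 with bounds (-inf, +inf): OK
  at node 26 with bounds (-inf, 2): VIOLATION
Node 26 violates its bound: not (-inf < 26 < 2).
Result: Not a valid BST


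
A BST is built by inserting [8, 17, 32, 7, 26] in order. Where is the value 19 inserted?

Starting tree (level order): [8, 7, 17, None, None, None, 32, 26]
Insertion path: 8 -> 17 -> 32 -> 26
Result: insert 19 as left child of 26
Final tree (level order): [8, 7, 17, None, None, None, 32, 26, None, 19]


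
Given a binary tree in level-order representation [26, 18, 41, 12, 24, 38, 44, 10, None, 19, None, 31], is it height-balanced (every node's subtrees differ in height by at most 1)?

Tree (level-order array): [26, 18, 41, 12, 24, 38, 44, 10, None, 19, None, 31]
Definition: a tree is height-balanced if, at every node, |h(left) - h(right)| <= 1 (empty subtree has height -1).
Bottom-up per-node check:
  node 10: h_left=-1, h_right=-1, diff=0 [OK], height=0
  node 12: h_left=0, h_right=-1, diff=1 [OK], height=1
  node 19: h_left=-1, h_right=-1, diff=0 [OK], height=0
  node 24: h_left=0, h_right=-1, diff=1 [OK], height=1
  node 18: h_left=1, h_right=1, diff=0 [OK], height=2
  node 31: h_left=-1, h_right=-1, diff=0 [OK], height=0
  node 38: h_left=0, h_right=-1, diff=1 [OK], height=1
  node 44: h_left=-1, h_right=-1, diff=0 [OK], height=0
  node 41: h_left=1, h_right=0, diff=1 [OK], height=2
  node 26: h_left=2, h_right=2, diff=0 [OK], height=3
All nodes satisfy the balance condition.
Result: Balanced


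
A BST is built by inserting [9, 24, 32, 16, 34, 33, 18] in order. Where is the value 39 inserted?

Starting tree (level order): [9, None, 24, 16, 32, None, 18, None, 34, None, None, 33]
Insertion path: 9 -> 24 -> 32 -> 34
Result: insert 39 as right child of 34
Final tree (level order): [9, None, 24, 16, 32, None, 18, None, 34, None, None, 33, 39]


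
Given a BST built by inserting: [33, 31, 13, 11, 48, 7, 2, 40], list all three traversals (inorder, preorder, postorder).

Tree insertion order: [33, 31, 13, 11, 48, 7, 2, 40]
Tree (level-order array): [33, 31, 48, 13, None, 40, None, 11, None, None, None, 7, None, 2]
Inorder (L, root, R): [2, 7, 11, 13, 31, 33, 40, 48]
Preorder (root, L, R): [33, 31, 13, 11, 7, 2, 48, 40]
Postorder (L, R, root): [2, 7, 11, 13, 31, 40, 48, 33]


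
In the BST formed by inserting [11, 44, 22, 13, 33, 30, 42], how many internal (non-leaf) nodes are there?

Tree built from: [11, 44, 22, 13, 33, 30, 42]
Tree (level-order array): [11, None, 44, 22, None, 13, 33, None, None, 30, 42]
Rule: An internal node has at least one child.
Per-node child counts:
  node 11: 1 child(ren)
  node 44: 1 child(ren)
  node 22: 2 child(ren)
  node 13: 0 child(ren)
  node 33: 2 child(ren)
  node 30: 0 child(ren)
  node 42: 0 child(ren)
Matching nodes: [11, 44, 22, 33]
Count of internal (non-leaf) nodes: 4


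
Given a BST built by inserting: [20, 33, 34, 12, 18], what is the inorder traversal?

Tree insertion order: [20, 33, 34, 12, 18]
Tree (level-order array): [20, 12, 33, None, 18, None, 34]
Inorder traversal: [12, 18, 20, 33, 34]


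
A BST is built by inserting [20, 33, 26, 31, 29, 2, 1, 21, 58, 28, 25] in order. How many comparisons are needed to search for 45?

Search path for 45: 20 -> 33 -> 58
Found: False
Comparisons: 3


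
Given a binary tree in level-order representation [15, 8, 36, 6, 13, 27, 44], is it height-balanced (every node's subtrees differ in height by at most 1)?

Tree (level-order array): [15, 8, 36, 6, 13, 27, 44]
Definition: a tree is height-balanced if, at every node, |h(left) - h(right)| <= 1 (empty subtree has height -1).
Bottom-up per-node check:
  node 6: h_left=-1, h_right=-1, diff=0 [OK], height=0
  node 13: h_left=-1, h_right=-1, diff=0 [OK], height=0
  node 8: h_left=0, h_right=0, diff=0 [OK], height=1
  node 27: h_left=-1, h_right=-1, diff=0 [OK], height=0
  node 44: h_left=-1, h_right=-1, diff=0 [OK], height=0
  node 36: h_left=0, h_right=0, diff=0 [OK], height=1
  node 15: h_left=1, h_right=1, diff=0 [OK], height=2
All nodes satisfy the balance condition.
Result: Balanced


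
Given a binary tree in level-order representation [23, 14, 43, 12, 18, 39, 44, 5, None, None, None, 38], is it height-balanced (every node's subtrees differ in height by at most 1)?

Tree (level-order array): [23, 14, 43, 12, 18, 39, 44, 5, None, None, None, 38]
Definition: a tree is height-balanced if, at every node, |h(left) - h(right)| <= 1 (empty subtree has height -1).
Bottom-up per-node check:
  node 5: h_left=-1, h_right=-1, diff=0 [OK], height=0
  node 12: h_left=0, h_right=-1, diff=1 [OK], height=1
  node 18: h_left=-1, h_right=-1, diff=0 [OK], height=0
  node 14: h_left=1, h_right=0, diff=1 [OK], height=2
  node 38: h_left=-1, h_right=-1, diff=0 [OK], height=0
  node 39: h_left=0, h_right=-1, diff=1 [OK], height=1
  node 44: h_left=-1, h_right=-1, diff=0 [OK], height=0
  node 43: h_left=1, h_right=0, diff=1 [OK], height=2
  node 23: h_left=2, h_right=2, diff=0 [OK], height=3
All nodes satisfy the balance condition.
Result: Balanced


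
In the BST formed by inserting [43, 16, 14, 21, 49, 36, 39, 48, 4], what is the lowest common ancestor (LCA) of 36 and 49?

Tree insertion order: [43, 16, 14, 21, 49, 36, 39, 48, 4]
Tree (level-order array): [43, 16, 49, 14, 21, 48, None, 4, None, None, 36, None, None, None, None, None, 39]
In a BST, the LCA of p=36, q=49 is the first node v on the
root-to-leaf path with p <= v <= q (go left if both < v, right if both > v).
Walk from root:
  at 43: 36 <= 43 <= 49, this is the LCA
LCA = 43


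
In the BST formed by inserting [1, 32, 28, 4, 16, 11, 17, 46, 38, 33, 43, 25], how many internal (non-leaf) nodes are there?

Tree built from: [1, 32, 28, 4, 16, 11, 17, 46, 38, 33, 43, 25]
Tree (level-order array): [1, None, 32, 28, 46, 4, None, 38, None, None, 16, 33, 43, 11, 17, None, None, None, None, None, None, None, 25]
Rule: An internal node has at least one child.
Per-node child counts:
  node 1: 1 child(ren)
  node 32: 2 child(ren)
  node 28: 1 child(ren)
  node 4: 1 child(ren)
  node 16: 2 child(ren)
  node 11: 0 child(ren)
  node 17: 1 child(ren)
  node 25: 0 child(ren)
  node 46: 1 child(ren)
  node 38: 2 child(ren)
  node 33: 0 child(ren)
  node 43: 0 child(ren)
Matching nodes: [1, 32, 28, 4, 16, 17, 46, 38]
Count of internal (non-leaf) nodes: 8


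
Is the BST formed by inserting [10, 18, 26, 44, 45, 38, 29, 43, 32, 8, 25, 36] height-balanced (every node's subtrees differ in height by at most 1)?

Tree (level-order array): [10, 8, 18, None, None, None, 26, 25, 44, None, None, 38, 45, 29, 43, None, None, None, 32, None, None, None, 36]
Definition: a tree is height-balanced if, at every node, |h(left) - h(right)| <= 1 (empty subtree has height -1).
Bottom-up per-node check:
  node 8: h_left=-1, h_right=-1, diff=0 [OK], height=0
  node 25: h_left=-1, h_right=-1, diff=0 [OK], height=0
  node 36: h_left=-1, h_right=-1, diff=0 [OK], height=0
  node 32: h_left=-1, h_right=0, diff=1 [OK], height=1
  node 29: h_left=-1, h_right=1, diff=2 [FAIL (|-1-1|=2 > 1)], height=2
  node 43: h_left=-1, h_right=-1, diff=0 [OK], height=0
  node 38: h_left=2, h_right=0, diff=2 [FAIL (|2-0|=2 > 1)], height=3
  node 45: h_left=-1, h_right=-1, diff=0 [OK], height=0
  node 44: h_left=3, h_right=0, diff=3 [FAIL (|3-0|=3 > 1)], height=4
  node 26: h_left=0, h_right=4, diff=4 [FAIL (|0-4|=4 > 1)], height=5
  node 18: h_left=-1, h_right=5, diff=6 [FAIL (|-1-5|=6 > 1)], height=6
  node 10: h_left=0, h_right=6, diff=6 [FAIL (|0-6|=6 > 1)], height=7
Node 29 violates the condition: |-1 - 1| = 2 > 1.
Result: Not balanced


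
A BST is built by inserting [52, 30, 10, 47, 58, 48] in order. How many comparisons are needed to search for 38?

Search path for 38: 52 -> 30 -> 47
Found: False
Comparisons: 3


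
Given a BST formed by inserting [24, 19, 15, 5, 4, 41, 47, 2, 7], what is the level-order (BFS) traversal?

Tree insertion order: [24, 19, 15, 5, 4, 41, 47, 2, 7]
Tree (level-order array): [24, 19, 41, 15, None, None, 47, 5, None, None, None, 4, 7, 2]
BFS from the root, enqueuing left then right child of each popped node:
  queue [24] -> pop 24, enqueue [19, 41], visited so far: [24]
  queue [19, 41] -> pop 19, enqueue [15], visited so far: [24, 19]
  queue [41, 15] -> pop 41, enqueue [47], visited so far: [24, 19, 41]
  queue [15, 47] -> pop 15, enqueue [5], visited so far: [24, 19, 41, 15]
  queue [47, 5] -> pop 47, enqueue [none], visited so far: [24, 19, 41, 15, 47]
  queue [5] -> pop 5, enqueue [4, 7], visited so far: [24, 19, 41, 15, 47, 5]
  queue [4, 7] -> pop 4, enqueue [2], visited so far: [24, 19, 41, 15, 47, 5, 4]
  queue [7, 2] -> pop 7, enqueue [none], visited so far: [24, 19, 41, 15, 47, 5, 4, 7]
  queue [2] -> pop 2, enqueue [none], visited so far: [24, 19, 41, 15, 47, 5, 4, 7, 2]
Result: [24, 19, 41, 15, 47, 5, 4, 7, 2]


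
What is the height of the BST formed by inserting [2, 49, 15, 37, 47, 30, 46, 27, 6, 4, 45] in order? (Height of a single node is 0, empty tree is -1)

Insertion order: [2, 49, 15, 37, 47, 30, 46, 27, 6, 4, 45]
Tree (level-order array): [2, None, 49, 15, None, 6, 37, 4, None, 30, 47, None, None, 27, None, 46, None, None, None, 45]
Compute height bottom-up (empty subtree = -1):
  height(4) = 1 + max(-1, -1) = 0
  height(6) = 1 + max(0, -1) = 1
  height(27) = 1 + max(-1, -1) = 0
  height(30) = 1 + max(0, -1) = 1
  height(45) = 1 + max(-1, -1) = 0
  height(46) = 1 + max(0, -1) = 1
  height(47) = 1 + max(1, -1) = 2
  height(37) = 1 + max(1, 2) = 3
  height(15) = 1 + max(1, 3) = 4
  height(49) = 1 + max(4, -1) = 5
  height(2) = 1 + max(-1, 5) = 6
Height = 6


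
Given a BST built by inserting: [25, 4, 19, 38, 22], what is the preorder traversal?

Tree insertion order: [25, 4, 19, 38, 22]
Tree (level-order array): [25, 4, 38, None, 19, None, None, None, 22]
Preorder traversal: [25, 4, 19, 22, 38]


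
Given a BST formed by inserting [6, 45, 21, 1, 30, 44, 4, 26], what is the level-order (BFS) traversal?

Tree insertion order: [6, 45, 21, 1, 30, 44, 4, 26]
Tree (level-order array): [6, 1, 45, None, 4, 21, None, None, None, None, 30, 26, 44]
BFS from the root, enqueuing left then right child of each popped node:
  queue [6] -> pop 6, enqueue [1, 45], visited so far: [6]
  queue [1, 45] -> pop 1, enqueue [4], visited so far: [6, 1]
  queue [45, 4] -> pop 45, enqueue [21], visited so far: [6, 1, 45]
  queue [4, 21] -> pop 4, enqueue [none], visited so far: [6, 1, 45, 4]
  queue [21] -> pop 21, enqueue [30], visited so far: [6, 1, 45, 4, 21]
  queue [30] -> pop 30, enqueue [26, 44], visited so far: [6, 1, 45, 4, 21, 30]
  queue [26, 44] -> pop 26, enqueue [none], visited so far: [6, 1, 45, 4, 21, 30, 26]
  queue [44] -> pop 44, enqueue [none], visited so far: [6, 1, 45, 4, 21, 30, 26, 44]
Result: [6, 1, 45, 4, 21, 30, 26, 44]


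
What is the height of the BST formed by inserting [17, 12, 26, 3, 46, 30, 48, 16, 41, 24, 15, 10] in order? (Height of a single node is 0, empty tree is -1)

Insertion order: [17, 12, 26, 3, 46, 30, 48, 16, 41, 24, 15, 10]
Tree (level-order array): [17, 12, 26, 3, 16, 24, 46, None, 10, 15, None, None, None, 30, 48, None, None, None, None, None, 41]
Compute height bottom-up (empty subtree = -1):
  height(10) = 1 + max(-1, -1) = 0
  height(3) = 1 + max(-1, 0) = 1
  height(15) = 1 + max(-1, -1) = 0
  height(16) = 1 + max(0, -1) = 1
  height(12) = 1 + max(1, 1) = 2
  height(24) = 1 + max(-1, -1) = 0
  height(41) = 1 + max(-1, -1) = 0
  height(30) = 1 + max(-1, 0) = 1
  height(48) = 1 + max(-1, -1) = 0
  height(46) = 1 + max(1, 0) = 2
  height(26) = 1 + max(0, 2) = 3
  height(17) = 1 + max(2, 3) = 4
Height = 4


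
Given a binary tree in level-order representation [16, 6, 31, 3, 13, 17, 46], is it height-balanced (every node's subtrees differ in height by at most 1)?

Tree (level-order array): [16, 6, 31, 3, 13, 17, 46]
Definition: a tree is height-balanced if, at every node, |h(left) - h(right)| <= 1 (empty subtree has height -1).
Bottom-up per-node check:
  node 3: h_left=-1, h_right=-1, diff=0 [OK], height=0
  node 13: h_left=-1, h_right=-1, diff=0 [OK], height=0
  node 6: h_left=0, h_right=0, diff=0 [OK], height=1
  node 17: h_left=-1, h_right=-1, diff=0 [OK], height=0
  node 46: h_left=-1, h_right=-1, diff=0 [OK], height=0
  node 31: h_left=0, h_right=0, diff=0 [OK], height=1
  node 16: h_left=1, h_right=1, diff=0 [OK], height=2
All nodes satisfy the balance condition.
Result: Balanced


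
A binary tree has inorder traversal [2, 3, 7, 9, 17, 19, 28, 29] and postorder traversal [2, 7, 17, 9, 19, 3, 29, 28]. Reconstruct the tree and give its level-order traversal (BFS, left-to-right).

Inorder:   [2, 3, 7, 9, 17, 19, 28, 29]
Postorder: [2, 7, 17, 9, 19, 3, 29, 28]
Algorithm: postorder visits root last, so walk postorder right-to-left;
each value is the root of the current inorder slice — split it at that
value, recurse on the right subtree first, then the left.
Recursive splits:
  root=28; inorder splits into left=[2, 3, 7, 9, 17, 19], right=[29]
  root=29; inorder splits into left=[], right=[]
  root=3; inorder splits into left=[2], right=[7, 9, 17, 19]
  root=19; inorder splits into left=[7, 9, 17], right=[]
  root=9; inorder splits into left=[7], right=[17]
  root=17; inorder splits into left=[], right=[]
  root=7; inorder splits into left=[], right=[]
  root=2; inorder splits into left=[], right=[]
Reconstructed level-order: [28, 3, 29, 2, 19, 9, 7, 17]


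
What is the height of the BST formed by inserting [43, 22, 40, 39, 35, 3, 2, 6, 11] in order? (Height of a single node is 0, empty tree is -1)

Insertion order: [43, 22, 40, 39, 35, 3, 2, 6, 11]
Tree (level-order array): [43, 22, None, 3, 40, 2, 6, 39, None, None, None, None, 11, 35]
Compute height bottom-up (empty subtree = -1):
  height(2) = 1 + max(-1, -1) = 0
  height(11) = 1 + max(-1, -1) = 0
  height(6) = 1 + max(-1, 0) = 1
  height(3) = 1 + max(0, 1) = 2
  height(35) = 1 + max(-1, -1) = 0
  height(39) = 1 + max(0, -1) = 1
  height(40) = 1 + max(1, -1) = 2
  height(22) = 1 + max(2, 2) = 3
  height(43) = 1 + max(3, -1) = 4
Height = 4


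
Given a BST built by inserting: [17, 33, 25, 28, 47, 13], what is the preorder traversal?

Tree insertion order: [17, 33, 25, 28, 47, 13]
Tree (level-order array): [17, 13, 33, None, None, 25, 47, None, 28]
Preorder traversal: [17, 13, 33, 25, 28, 47]


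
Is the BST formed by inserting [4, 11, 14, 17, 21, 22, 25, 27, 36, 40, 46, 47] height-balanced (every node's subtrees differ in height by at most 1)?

Tree (level-order array): [4, None, 11, None, 14, None, 17, None, 21, None, 22, None, 25, None, 27, None, 36, None, 40, None, 46, None, 47]
Definition: a tree is height-balanced if, at every node, |h(left) - h(right)| <= 1 (empty subtree has height -1).
Bottom-up per-node check:
  node 47: h_left=-1, h_right=-1, diff=0 [OK], height=0
  node 46: h_left=-1, h_right=0, diff=1 [OK], height=1
  node 40: h_left=-1, h_right=1, diff=2 [FAIL (|-1-1|=2 > 1)], height=2
  node 36: h_left=-1, h_right=2, diff=3 [FAIL (|-1-2|=3 > 1)], height=3
  node 27: h_left=-1, h_right=3, diff=4 [FAIL (|-1-3|=4 > 1)], height=4
  node 25: h_left=-1, h_right=4, diff=5 [FAIL (|-1-4|=5 > 1)], height=5
  node 22: h_left=-1, h_right=5, diff=6 [FAIL (|-1-5|=6 > 1)], height=6
  node 21: h_left=-1, h_right=6, diff=7 [FAIL (|-1-6|=7 > 1)], height=7
  node 17: h_left=-1, h_right=7, diff=8 [FAIL (|-1-7|=8 > 1)], height=8
  node 14: h_left=-1, h_right=8, diff=9 [FAIL (|-1-8|=9 > 1)], height=9
  node 11: h_left=-1, h_right=9, diff=10 [FAIL (|-1-9|=10 > 1)], height=10
  node 4: h_left=-1, h_right=10, diff=11 [FAIL (|-1-10|=11 > 1)], height=11
Node 40 violates the condition: |-1 - 1| = 2 > 1.
Result: Not balanced


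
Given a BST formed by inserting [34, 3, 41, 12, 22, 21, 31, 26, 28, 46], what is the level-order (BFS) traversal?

Tree insertion order: [34, 3, 41, 12, 22, 21, 31, 26, 28, 46]
Tree (level-order array): [34, 3, 41, None, 12, None, 46, None, 22, None, None, 21, 31, None, None, 26, None, None, 28]
BFS from the root, enqueuing left then right child of each popped node:
  queue [34] -> pop 34, enqueue [3, 41], visited so far: [34]
  queue [3, 41] -> pop 3, enqueue [12], visited so far: [34, 3]
  queue [41, 12] -> pop 41, enqueue [46], visited so far: [34, 3, 41]
  queue [12, 46] -> pop 12, enqueue [22], visited so far: [34, 3, 41, 12]
  queue [46, 22] -> pop 46, enqueue [none], visited so far: [34, 3, 41, 12, 46]
  queue [22] -> pop 22, enqueue [21, 31], visited so far: [34, 3, 41, 12, 46, 22]
  queue [21, 31] -> pop 21, enqueue [none], visited so far: [34, 3, 41, 12, 46, 22, 21]
  queue [31] -> pop 31, enqueue [26], visited so far: [34, 3, 41, 12, 46, 22, 21, 31]
  queue [26] -> pop 26, enqueue [28], visited so far: [34, 3, 41, 12, 46, 22, 21, 31, 26]
  queue [28] -> pop 28, enqueue [none], visited so far: [34, 3, 41, 12, 46, 22, 21, 31, 26, 28]
Result: [34, 3, 41, 12, 46, 22, 21, 31, 26, 28]


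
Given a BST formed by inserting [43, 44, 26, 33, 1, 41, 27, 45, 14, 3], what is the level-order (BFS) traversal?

Tree insertion order: [43, 44, 26, 33, 1, 41, 27, 45, 14, 3]
Tree (level-order array): [43, 26, 44, 1, 33, None, 45, None, 14, 27, 41, None, None, 3]
BFS from the root, enqueuing left then right child of each popped node:
  queue [43] -> pop 43, enqueue [26, 44], visited so far: [43]
  queue [26, 44] -> pop 26, enqueue [1, 33], visited so far: [43, 26]
  queue [44, 1, 33] -> pop 44, enqueue [45], visited so far: [43, 26, 44]
  queue [1, 33, 45] -> pop 1, enqueue [14], visited so far: [43, 26, 44, 1]
  queue [33, 45, 14] -> pop 33, enqueue [27, 41], visited so far: [43, 26, 44, 1, 33]
  queue [45, 14, 27, 41] -> pop 45, enqueue [none], visited so far: [43, 26, 44, 1, 33, 45]
  queue [14, 27, 41] -> pop 14, enqueue [3], visited so far: [43, 26, 44, 1, 33, 45, 14]
  queue [27, 41, 3] -> pop 27, enqueue [none], visited so far: [43, 26, 44, 1, 33, 45, 14, 27]
  queue [41, 3] -> pop 41, enqueue [none], visited so far: [43, 26, 44, 1, 33, 45, 14, 27, 41]
  queue [3] -> pop 3, enqueue [none], visited so far: [43, 26, 44, 1, 33, 45, 14, 27, 41, 3]
Result: [43, 26, 44, 1, 33, 45, 14, 27, 41, 3]


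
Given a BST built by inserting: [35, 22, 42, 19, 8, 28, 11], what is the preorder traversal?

Tree insertion order: [35, 22, 42, 19, 8, 28, 11]
Tree (level-order array): [35, 22, 42, 19, 28, None, None, 8, None, None, None, None, 11]
Preorder traversal: [35, 22, 19, 8, 11, 28, 42]


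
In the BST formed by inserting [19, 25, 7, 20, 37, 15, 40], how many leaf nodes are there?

Tree built from: [19, 25, 7, 20, 37, 15, 40]
Tree (level-order array): [19, 7, 25, None, 15, 20, 37, None, None, None, None, None, 40]
Rule: A leaf has 0 children.
Per-node child counts:
  node 19: 2 child(ren)
  node 7: 1 child(ren)
  node 15: 0 child(ren)
  node 25: 2 child(ren)
  node 20: 0 child(ren)
  node 37: 1 child(ren)
  node 40: 0 child(ren)
Matching nodes: [15, 20, 40]
Count of leaf nodes: 3


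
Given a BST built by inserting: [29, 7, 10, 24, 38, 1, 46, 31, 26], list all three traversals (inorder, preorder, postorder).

Tree insertion order: [29, 7, 10, 24, 38, 1, 46, 31, 26]
Tree (level-order array): [29, 7, 38, 1, 10, 31, 46, None, None, None, 24, None, None, None, None, None, 26]
Inorder (L, root, R): [1, 7, 10, 24, 26, 29, 31, 38, 46]
Preorder (root, L, R): [29, 7, 1, 10, 24, 26, 38, 31, 46]
Postorder (L, R, root): [1, 26, 24, 10, 7, 31, 46, 38, 29]


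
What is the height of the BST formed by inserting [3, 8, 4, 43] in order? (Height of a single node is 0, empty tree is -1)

Insertion order: [3, 8, 4, 43]
Tree (level-order array): [3, None, 8, 4, 43]
Compute height bottom-up (empty subtree = -1):
  height(4) = 1 + max(-1, -1) = 0
  height(43) = 1 + max(-1, -1) = 0
  height(8) = 1 + max(0, 0) = 1
  height(3) = 1 + max(-1, 1) = 2
Height = 2


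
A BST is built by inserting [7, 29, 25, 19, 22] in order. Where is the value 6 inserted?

Starting tree (level order): [7, None, 29, 25, None, 19, None, None, 22]
Insertion path: 7
Result: insert 6 as left child of 7
Final tree (level order): [7, 6, 29, None, None, 25, None, 19, None, None, 22]


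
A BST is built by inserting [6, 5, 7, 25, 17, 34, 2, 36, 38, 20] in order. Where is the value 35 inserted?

Starting tree (level order): [6, 5, 7, 2, None, None, 25, None, None, 17, 34, None, 20, None, 36, None, None, None, 38]
Insertion path: 6 -> 7 -> 25 -> 34 -> 36
Result: insert 35 as left child of 36
Final tree (level order): [6, 5, 7, 2, None, None, 25, None, None, 17, 34, None, 20, None, 36, None, None, 35, 38]


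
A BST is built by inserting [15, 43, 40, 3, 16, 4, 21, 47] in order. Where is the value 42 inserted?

Starting tree (level order): [15, 3, 43, None, 4, 40, 47, None, None, 16, None, None, None, None, 21]
Insertion path: 15 -> 43 -> 40
Result: insert 42 as right child of 40
Final tree (level order): [15, 3, 43, None, 4, 40, 47, None, None, 16, 42, None, None, None, 21]


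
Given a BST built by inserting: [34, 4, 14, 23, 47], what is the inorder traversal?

Tree insertion order: [34, 4, 14, 23, 47]
Tree (level-order array): [34, 4, 47, None, 14, None, None, None, 23]
Inorder traversal: [4, 14, 23, 34, 47]


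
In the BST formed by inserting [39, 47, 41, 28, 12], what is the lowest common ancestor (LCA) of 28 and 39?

Tree insertion order: [39, 47, 41, 28, 12]
Tree (level-order array): [39, 28, 47, 12, None, 41]
In a BST, the LCA of p=28, q=39 is the first node v on the
root-to-leaf path with p <= v <= q (go left if both < v, right if both > v).
Walk from root:
  at 39: 28 <= 39 <= 39, this is the LCA
LCA = 39
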